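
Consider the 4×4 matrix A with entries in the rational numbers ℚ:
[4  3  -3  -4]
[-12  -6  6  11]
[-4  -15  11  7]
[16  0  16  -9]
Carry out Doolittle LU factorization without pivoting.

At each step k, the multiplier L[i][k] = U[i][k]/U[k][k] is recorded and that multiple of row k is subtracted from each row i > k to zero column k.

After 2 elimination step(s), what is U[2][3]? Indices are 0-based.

U[2][3] = -1

k=0: U[0][0]=4
  eliminate (1,0): mult=-3, new row 1: (0, 3, -3, -1); set L[1][0]=-3
  eliminate (2,0): mult=-1, new row 2: (0, -12, 8, 3); set L[2][0]=-1
  eliminate (3,0): mult=4, new row 3: (0, -12, 28, 7); set L[3][0]=4
k=1: U[1][1]=3
  eliminate (2,1): mult=-4, new row 2: (0, 0, -4, -1); set L[2][1]=-4
  eliminate (3,1): mult=-4, new row 3: (0, 0, 16, 3); set L[3][1]=-4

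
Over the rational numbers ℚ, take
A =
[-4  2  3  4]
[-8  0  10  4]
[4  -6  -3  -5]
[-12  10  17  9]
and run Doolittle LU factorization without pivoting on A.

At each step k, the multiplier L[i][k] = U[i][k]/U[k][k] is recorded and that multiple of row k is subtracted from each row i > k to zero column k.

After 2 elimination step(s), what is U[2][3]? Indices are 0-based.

Step 1: pivot at (0,0) is -4.
  row1 ← row1 − (2)·row0  ⇒  L[1][0]=2, U row1=(0, -4, 4, -4)
  row2 ← row2 − (-1)·row0  ⇒  L[2][0]=-1, U row2=(0, -4, 0, -1)
  row3 ← row3 − (3)·row0  ⇒  L[3][0]=3, U row3=(0, 4, 8, -3)
Step 2: pivot at (1,1) is -4.
  row2 ← row2 − (1)·row1  ⇒  L[2][1]=1, U row2=(0, 0, -4, 3)
  row3 ← row3 − (-1)·row1  ⇒  L[3][1]=-1, U row3=(0, 0, 12, -7)

U[2][3] = 3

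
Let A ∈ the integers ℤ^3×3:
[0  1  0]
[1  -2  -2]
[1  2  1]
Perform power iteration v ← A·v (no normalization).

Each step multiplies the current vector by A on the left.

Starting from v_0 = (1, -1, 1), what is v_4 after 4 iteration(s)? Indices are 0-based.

v_4 = (5, -5, 3)

v_0 = (1, -1, 1).
v_1 = A·v_0 = (-1, 1, 0).
v_2 = A·v_1 = (1, -3, 1).
v_3 = A·v_2 = (-3, 5, -4).
v_4 = A·v_3 = (5, -5, 3).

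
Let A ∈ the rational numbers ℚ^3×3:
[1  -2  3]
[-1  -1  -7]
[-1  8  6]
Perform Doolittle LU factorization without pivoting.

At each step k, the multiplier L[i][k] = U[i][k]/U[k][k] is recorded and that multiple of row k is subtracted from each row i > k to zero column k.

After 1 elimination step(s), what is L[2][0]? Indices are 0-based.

[col 0] pivot 1
  R1 -= -1*R0 → (0, -3, -4)  (L[1][0] := -1)
  R2 -= -1*R0 → (0, 6, 9)  (L[2][0] := -1)

L[2][0] = -1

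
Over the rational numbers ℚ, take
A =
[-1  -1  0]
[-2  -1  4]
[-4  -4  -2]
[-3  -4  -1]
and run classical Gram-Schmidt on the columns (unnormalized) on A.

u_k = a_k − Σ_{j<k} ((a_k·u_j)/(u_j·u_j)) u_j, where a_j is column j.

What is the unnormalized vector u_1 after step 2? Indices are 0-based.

u_1 = (1/30, 16/15, 2/15, -9/10)

Step 1: u_0 = a_0 = (-1, -2, -4, -3).
Step 2: u_1 = a_1 − (31/30)·u_0 = (1/30, 16/15, 2/15, -9/10).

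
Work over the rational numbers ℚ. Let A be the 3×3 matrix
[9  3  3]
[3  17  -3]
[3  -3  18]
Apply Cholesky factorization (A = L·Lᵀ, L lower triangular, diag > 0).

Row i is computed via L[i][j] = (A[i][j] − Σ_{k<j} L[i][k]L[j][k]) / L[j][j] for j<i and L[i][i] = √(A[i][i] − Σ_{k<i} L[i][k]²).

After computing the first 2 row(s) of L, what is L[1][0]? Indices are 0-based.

L[1][0] = 1

Step 1: L[0][0] = √(9) = 3.
  L[1][0] = (3) / L[0][0] = 1.
Step 2: L[1][1] = √(16) = 4.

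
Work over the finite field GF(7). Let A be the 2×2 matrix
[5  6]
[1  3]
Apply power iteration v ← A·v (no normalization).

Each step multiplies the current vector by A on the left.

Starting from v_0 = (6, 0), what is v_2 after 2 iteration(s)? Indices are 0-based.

v_0 = (6, 0).
v_1 = A·v_0 = (2, 6).
v_2 = A·v_1 = (4, 6).

v_2 = (4, 6)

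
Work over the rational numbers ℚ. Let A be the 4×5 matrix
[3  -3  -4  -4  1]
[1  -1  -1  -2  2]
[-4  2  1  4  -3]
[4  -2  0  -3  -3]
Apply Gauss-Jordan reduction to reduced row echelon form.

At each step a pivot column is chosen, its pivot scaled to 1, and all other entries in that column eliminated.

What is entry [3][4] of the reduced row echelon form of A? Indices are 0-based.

[1] R0 /= 3  ⇒  (1, -1, -4/3, -4/3, 1/3)
     R1 -= 1·R0  ⇒  (0, 0, 1/3, -2/3, 5/3)
     R2 -= -4·R0  ⇒  (0, -2, -13/3, -4/3, -5/3)
     R3 -= 4·R0  ⇒  (0, 2, 16/3, 7/3, -13/3)
[2] R1 <-> R2
[2] R1 /= -2  ⇒  (0, 1, 13/6, 2/3, 5/6)
     R0 -= -1·R1  ⇒  (1, 0, 5/6, -2/3, 7/6)
     R3 -= 2·R1  ⇒  (0, 0, 1, 1, -6)
[3] R2 /= 1/3  ⇒  (0, 0, 1, -2, 5)
     R0 -= 5/6·R2  ⇒  (1, 0, 0, 1, -3)
     R1 -= 13/6·R2  ⇒  (0, 1, 0, 5, -10)
     R3 -= 1·R2  ⇒  (0, 0, 0, 3, -11)
[4] R3 /= 3  ⇒  (0, 0, 0, 1, -11/3)
     R0 -= 1·R3  ⇒  (1, 0, 0, 0, 2/3)
     R1 -= 5·R3  ⇒  (0, 1, 0, 0, 25/3)
     R2 -= -2·R3  ⇒  (0, 0, 1, 0, -7/3)

M[3][4] = -11/3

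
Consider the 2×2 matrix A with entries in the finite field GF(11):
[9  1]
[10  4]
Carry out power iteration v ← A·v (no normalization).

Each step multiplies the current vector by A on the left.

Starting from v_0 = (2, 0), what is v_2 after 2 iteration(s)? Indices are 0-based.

v_0 = (2, 0).
v_1 = A·v_0 = (7, 9).
v_2 = A·v_1 = (6, 7).

v_2 = (6, 7)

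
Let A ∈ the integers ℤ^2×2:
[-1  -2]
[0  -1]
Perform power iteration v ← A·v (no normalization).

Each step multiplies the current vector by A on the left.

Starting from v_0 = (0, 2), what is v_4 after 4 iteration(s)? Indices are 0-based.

v_4 = (16, 2)

v_0 = (0, 2).
v_1 = A·v_0 = (-4, -2).
v_2 = A·v_1 = (8, 2).
v_3 = A·v_2 = (-12, -2).
v_4 = A·v_3 = (16, 2).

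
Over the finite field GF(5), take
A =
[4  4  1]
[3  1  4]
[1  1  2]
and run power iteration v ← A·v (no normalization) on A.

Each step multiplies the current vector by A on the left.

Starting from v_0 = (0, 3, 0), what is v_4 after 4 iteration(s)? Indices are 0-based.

v_0 = (0, 3, 0).
v_1 = A·v_0 = (2, 3, 3).
v_2 = A·v_1 = (3, 1, 1).
v_3 = A·v_2 = (2, 4, 1).
v_4 = A·v_3 = (0, 4, 3).

v_4 = (0, 4, 3)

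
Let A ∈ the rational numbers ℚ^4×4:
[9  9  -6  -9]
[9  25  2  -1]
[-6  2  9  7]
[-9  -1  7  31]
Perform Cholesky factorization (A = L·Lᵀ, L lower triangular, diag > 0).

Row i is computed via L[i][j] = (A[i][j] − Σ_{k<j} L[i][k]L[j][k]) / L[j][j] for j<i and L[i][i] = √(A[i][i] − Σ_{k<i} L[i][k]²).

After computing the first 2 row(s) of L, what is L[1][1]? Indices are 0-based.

Step 1: L[0][0] = √(9) = 3.
  L[1][0] = (9) / L[0][0] = 3.
Step 2: L[1][1] = √(16) = 4.

L[1][1] = 4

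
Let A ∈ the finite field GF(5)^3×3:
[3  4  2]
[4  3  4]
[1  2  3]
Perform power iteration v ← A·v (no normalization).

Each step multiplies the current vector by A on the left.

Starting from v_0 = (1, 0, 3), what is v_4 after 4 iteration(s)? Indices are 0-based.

v_0 = (1, 0, 3).
v_1 = A·v_0 = (4, 1, 0).
v_2 = A·v_1 = (1, 4, 1).
v_3 = A·v_2 = (1, 0, 2).
v_4 = A·v_3 = (2, 2, 2).

v_4 = (2, 2, 2)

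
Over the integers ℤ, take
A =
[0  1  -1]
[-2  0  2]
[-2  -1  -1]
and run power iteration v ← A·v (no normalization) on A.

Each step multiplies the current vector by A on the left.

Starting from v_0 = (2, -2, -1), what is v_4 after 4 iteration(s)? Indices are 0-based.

v_4 = (27, 20, -11)

v_0 = (2, -2, -1).
v_1 = A·v_0 = (-1, -6, -1).
v_2 = A·v_1 = (-5, 0, 9).
v_3 = A·v_2 = (-9, 28, 1).
v_4 = A·v_3 = (27, 20, -11).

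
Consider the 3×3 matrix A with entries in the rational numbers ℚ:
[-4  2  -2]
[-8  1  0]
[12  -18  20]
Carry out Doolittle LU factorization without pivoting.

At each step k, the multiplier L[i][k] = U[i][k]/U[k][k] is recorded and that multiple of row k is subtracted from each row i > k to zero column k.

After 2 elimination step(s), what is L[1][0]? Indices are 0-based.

[col 0] pivot -4
  R1 -= 2*R0 → (0, -3, 4)  (L[1][0] := 2)
  R2 -= -3*R0 → (0, -12, 14)  (L[2][0] := -3)
[col 1] pivot -3
  R2 -= 4*R1 → (0, 0, -2)  (L[2][1] := 4)

L[1][0] = 2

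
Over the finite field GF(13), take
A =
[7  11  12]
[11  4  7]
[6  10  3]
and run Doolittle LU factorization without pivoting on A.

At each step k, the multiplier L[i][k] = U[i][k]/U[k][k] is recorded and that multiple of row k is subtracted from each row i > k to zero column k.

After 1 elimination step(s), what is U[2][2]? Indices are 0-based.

U[2][2] = 2

k=0: U[0][0]=7
  eliminate (1,0): mult=9, new row 1: (0, 9, 3); set L[1][0]=9
  eliminate (2,0): mult=12, new row 2: (0, 8, 2); set L[2][0]=12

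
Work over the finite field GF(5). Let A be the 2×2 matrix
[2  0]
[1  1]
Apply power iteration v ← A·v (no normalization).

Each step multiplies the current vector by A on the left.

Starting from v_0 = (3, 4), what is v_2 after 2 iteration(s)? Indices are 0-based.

v_2 = (2, 3)

v_0 = (3, 4).
v_1 = A·v_0 = (1, 2).
v_2 = A·v_1 = (2, 3).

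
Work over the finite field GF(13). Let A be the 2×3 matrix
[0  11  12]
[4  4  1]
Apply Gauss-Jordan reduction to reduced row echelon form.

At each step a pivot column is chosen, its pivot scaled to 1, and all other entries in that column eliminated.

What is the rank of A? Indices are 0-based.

step 1: exchange rows 0,1
step 1: normalize row 0 (÷4) = (1, 1, 10)
step 2: normalize row 1 (÷11) = (0, 1, 7)
  row 0: subtract 1×row1 = (1, 0, 3)

rank = 2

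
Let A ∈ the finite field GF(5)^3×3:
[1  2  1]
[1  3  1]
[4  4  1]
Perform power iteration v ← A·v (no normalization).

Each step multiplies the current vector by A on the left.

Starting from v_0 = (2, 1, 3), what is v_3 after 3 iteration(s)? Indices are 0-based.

v_0 = (2, 1, 3).
v_1 = A·v_0 = (2, 3, 0).
v_2 = A·v_1 = (3, 1, 0).
v_3 = A·v_2 = (0, 1, 1).

v_3 = (0, 1, 1)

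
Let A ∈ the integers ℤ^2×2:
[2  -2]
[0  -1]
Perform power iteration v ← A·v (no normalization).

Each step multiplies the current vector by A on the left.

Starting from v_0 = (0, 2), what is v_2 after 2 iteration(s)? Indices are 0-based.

v_2 = (-4, 2)

v_0 = (0, 2).
v_1 = A·v_0 = (-4, -2).
v_2 = A·v_1 = (-4, 2).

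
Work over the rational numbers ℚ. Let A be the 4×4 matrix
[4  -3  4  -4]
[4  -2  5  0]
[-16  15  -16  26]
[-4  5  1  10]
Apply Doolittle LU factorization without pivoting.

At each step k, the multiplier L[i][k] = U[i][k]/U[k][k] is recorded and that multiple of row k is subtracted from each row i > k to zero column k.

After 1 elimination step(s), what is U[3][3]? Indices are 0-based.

U[3][3] = 6

Step 1: pivot at (0,0) is 4.
  row1 ← row1 − (1)·row0  ⇒  L[1][0]=1, U row1=(0, 1, 1, 4)
  row2 ← row2 − (-4)·row0  ⇒  L[2][0]=-4, U row2=(0, 3, 0, 10)
  row3 ← row3 − (-1)·row0  ⇒  L[3][0]=-1, U row3=(0, 2, 5, 6)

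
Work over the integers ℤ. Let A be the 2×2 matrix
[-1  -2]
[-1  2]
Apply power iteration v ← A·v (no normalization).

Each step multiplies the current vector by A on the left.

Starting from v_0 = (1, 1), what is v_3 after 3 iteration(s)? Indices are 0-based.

v_0 = (1, 1).
v_1 = A·v_0 = (-3, 1).
v_2 = A·v_1 = (1, 5).
v_3 = A·v_2 = (-11, 9).

v_3 = (-11, 9)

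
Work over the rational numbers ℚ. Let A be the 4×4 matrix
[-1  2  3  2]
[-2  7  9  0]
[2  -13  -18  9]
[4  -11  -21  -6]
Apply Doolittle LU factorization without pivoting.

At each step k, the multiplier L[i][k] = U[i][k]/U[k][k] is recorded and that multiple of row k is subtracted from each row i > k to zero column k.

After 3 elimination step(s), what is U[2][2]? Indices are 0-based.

[col 0] pivot -1
  R1 -= 2*R0 → (0, 3, 3, -4)  (L[1][0] := 2)
  R2 -= -2*R0 → (0, -9, -12, 13)  (L[2][0] := -2)
  R3 -= -4*R0 → (0, -3, -9, 2)  (L[3][0] := -4)
[col 1] pivot 3
  R2 -= -3*R1 → (0, 0, -3, 1)  (L[2][1] := -3)
  R3 -= -1*R1 → (0, 0, -6, -2)  (L[3][1] := -1)
[col 2] pivot -3
  R3 -= 2*R2 → (0, 0, 0, -4)  (L[3][2] := 2)

U[2][2] = -3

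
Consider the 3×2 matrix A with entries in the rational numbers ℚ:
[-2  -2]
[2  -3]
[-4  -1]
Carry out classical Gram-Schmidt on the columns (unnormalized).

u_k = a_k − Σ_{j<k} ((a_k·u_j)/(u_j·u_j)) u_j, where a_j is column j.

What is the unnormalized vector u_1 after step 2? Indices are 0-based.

Step 1: u_0 = a_0 = (-2, 2, -4).
Step 2: u_1 = a_1 − (1/12)·u_0 = (-11/6, -19/6, -2/3).

u_1 = (-11/6, -19/6, -2/3)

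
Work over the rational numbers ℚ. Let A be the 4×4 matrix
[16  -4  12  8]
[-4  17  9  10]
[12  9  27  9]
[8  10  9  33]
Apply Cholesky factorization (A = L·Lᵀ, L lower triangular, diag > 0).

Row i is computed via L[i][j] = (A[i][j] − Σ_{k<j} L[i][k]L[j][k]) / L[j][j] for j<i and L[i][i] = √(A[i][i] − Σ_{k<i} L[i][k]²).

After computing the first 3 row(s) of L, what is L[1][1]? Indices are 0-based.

Step 1: L[0][0] = √(16) = 4.
  L[1][0] = (-4) / L[0][0] = -1.
Step 2: L[1][1] = √(16) = 4.
  L[2][0] = (12) / L[0][0] = 3.
  L[2][1] = (12) / L[1][1] = 3.
Step 3: L[2][2] = √(9) = 3.

L[1][1] = 4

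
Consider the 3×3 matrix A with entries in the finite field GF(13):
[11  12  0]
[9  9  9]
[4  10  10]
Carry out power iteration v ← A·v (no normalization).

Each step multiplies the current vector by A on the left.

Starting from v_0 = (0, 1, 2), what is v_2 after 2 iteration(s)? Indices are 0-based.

v_0 = (0, 1, 2).
v_1 = A·v_0 = (12, 1, 4).
v_2 = A·v_1 = (1, 10, 7).

v_2 = (1, 10, 7)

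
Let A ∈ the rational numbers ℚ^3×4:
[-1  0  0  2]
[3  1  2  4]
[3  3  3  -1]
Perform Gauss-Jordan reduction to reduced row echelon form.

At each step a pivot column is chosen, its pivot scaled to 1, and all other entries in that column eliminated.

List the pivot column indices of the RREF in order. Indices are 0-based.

[1] R0 /= -1  ⇒  (1, 0, 0, -2)
     R1 -= 3·R0  ⇒  (0, 1, 2, 10)
     R2 -= 3·R0  ⇒  (0, 3, 3, 5)
[2] R1 /= 1  ⇒  (0, 1, 2, 10)
     R2 -= 3·R1  ⇒  (0, 0, -3, -25)
[3] R2 /= -3  ⇒  (0, 0, 1, 25/3)
     R1 -= 2·R2  ⇒  (0, 1, 0, -20/3)

pivot columns: 0, 1, 2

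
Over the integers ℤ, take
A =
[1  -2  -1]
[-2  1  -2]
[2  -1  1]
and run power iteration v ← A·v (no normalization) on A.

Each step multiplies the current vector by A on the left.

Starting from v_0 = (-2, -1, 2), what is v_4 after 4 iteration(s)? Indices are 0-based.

v_0 = (-2, -1, 2).
v_1 = A·v_0 = (-2, -1, -1).
v_2 = A·v_1 = (1, 5, -4).
v_3 = A·v_2 = (-5, 11, -7).
v_4 = A·v_3 = (-20, 35, -28).

v_4 = (-20, 35, -28)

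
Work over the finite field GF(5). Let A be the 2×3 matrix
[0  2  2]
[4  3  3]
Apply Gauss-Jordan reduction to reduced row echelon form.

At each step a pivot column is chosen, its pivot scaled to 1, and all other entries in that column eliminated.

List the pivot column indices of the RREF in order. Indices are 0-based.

pivot(0,0): swap R0↔R1
pivot(0,0)=4: scale R0 → (1, 2, 2)
pivot(1,1)=2: scale R1 → (0, 1, 1)
  clear (0,1): R0 −= (2)R1 → (1, 0, 0)

pivot columns: 0, 1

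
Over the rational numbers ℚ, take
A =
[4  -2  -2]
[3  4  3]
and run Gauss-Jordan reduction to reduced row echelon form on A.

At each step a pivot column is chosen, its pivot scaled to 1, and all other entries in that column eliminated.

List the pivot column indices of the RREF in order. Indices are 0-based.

step 1: normalize row 0 (÷4) = (1, -1/2, -1/2)
  row 1: subtract 3×row0 = (0, 11/2, 9/2)
step 2: normalize row 1 (÷11/2) = (0, 1, 9/11)
  row 0: subtract -1/2×row1 = (1, 0, -1/11)

pivot columns: 0, 1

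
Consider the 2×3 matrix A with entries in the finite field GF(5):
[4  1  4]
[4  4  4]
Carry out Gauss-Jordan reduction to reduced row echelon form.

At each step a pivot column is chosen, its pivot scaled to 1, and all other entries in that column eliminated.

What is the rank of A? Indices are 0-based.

rank = 2

pivot(0,0)=4: scale R0 → (1, 4, 1)
  clear (1,0): R1 −= (4)R0 → (0, 3, 0)
pivot(1,1)=3: scale R1 → (0, 1, 0)
  clear (0,1): R0 −= (4)R1 → (1, 0, 1)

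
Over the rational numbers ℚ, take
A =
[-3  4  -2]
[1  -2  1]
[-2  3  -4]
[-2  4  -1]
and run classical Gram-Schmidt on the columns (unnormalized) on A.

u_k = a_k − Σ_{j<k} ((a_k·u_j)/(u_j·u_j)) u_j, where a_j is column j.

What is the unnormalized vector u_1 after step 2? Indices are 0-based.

Step 1: u_0 = a_0 = (-3, 1, -2, -2).
Step 2: u_1 = a_1 − (-14/9)·u_0 = (-2/3, -4/9, -1/9, 8/9).

u_1 = (-2/3, -4/9, -1/9, 8/9)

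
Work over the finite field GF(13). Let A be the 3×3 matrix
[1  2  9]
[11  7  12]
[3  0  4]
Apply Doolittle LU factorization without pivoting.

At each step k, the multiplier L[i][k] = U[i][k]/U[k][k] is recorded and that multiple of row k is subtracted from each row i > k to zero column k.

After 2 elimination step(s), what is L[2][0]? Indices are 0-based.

L[2][0] = 3

Step 1: pivot at (0,0) is 1.
  row1 ← row1 − (11)·row0  ⇒  L[1][0]=11, U row1=(0, 11, 4)
  row2 ← row2 − (3)·row0  ⇒  L[2][0]=3, U row2=(0, 7, 3)
Step 2: pivot at (1,1) is 11.
  row2 ← row2 − (3)·row1  ⇒  L[2][1]=3, U row2=(0, 0, 4)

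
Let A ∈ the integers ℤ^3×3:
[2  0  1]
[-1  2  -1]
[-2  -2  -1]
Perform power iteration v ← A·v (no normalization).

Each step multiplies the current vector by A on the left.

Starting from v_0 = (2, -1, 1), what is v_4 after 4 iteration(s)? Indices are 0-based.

v_0 = (2, -1, 1).
v_1 = A·v_0 = (5, -5, -3).
v_2 = A·v_1 = (7, -12, 3).
v_3 = A·v_2 = (17, -34, 7).
v_4 = A·v_3 = (41, -92, 27).

v_4 = (41, -92, 27)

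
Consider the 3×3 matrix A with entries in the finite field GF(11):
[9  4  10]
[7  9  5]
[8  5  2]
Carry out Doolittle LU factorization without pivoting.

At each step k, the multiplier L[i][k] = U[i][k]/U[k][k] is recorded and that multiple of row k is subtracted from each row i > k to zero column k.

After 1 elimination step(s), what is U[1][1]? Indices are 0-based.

U[1][1] = 1

[col 0] pivot 9
  R1 -= 2*R0 → (0, 1, 7)  (L[1][0] := 2)
  R2 -= 7*R0 → (0, 10, 9)  (L[2][0] := 7)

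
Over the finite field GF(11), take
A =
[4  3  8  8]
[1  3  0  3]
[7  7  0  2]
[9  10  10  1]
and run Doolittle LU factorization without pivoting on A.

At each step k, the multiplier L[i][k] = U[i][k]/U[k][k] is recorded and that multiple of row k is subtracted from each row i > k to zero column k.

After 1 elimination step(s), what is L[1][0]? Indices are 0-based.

Step 1: pivot at (0,0) is 4.
  row1 ← row1 − (3)·row0  ⇒  L[1][0]=3, U row1=(0, 5, 9, 1)
  row2 ← row2 − (10)·row0  ⇒  L[2][0]=10, U row2=(0, 10, 8, 10)
  row3 ← row3 − (5)·row0  ⇒  L[3][0]=5, U row3=(0, 6, 3, 5)

L[1][0] = 3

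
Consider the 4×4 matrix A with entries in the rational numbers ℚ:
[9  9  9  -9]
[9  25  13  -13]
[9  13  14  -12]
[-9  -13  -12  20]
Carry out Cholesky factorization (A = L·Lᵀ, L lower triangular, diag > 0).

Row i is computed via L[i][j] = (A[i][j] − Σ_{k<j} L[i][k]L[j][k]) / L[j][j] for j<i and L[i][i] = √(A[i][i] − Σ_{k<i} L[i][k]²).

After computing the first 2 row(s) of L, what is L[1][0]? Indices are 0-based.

Step 1: L[0][0] = √(9) = 3.
  L[1][0] = (9) / L[0][0] = 3.
Step 2: L[1][1] = √(16) = 4.

L[1][0] = 3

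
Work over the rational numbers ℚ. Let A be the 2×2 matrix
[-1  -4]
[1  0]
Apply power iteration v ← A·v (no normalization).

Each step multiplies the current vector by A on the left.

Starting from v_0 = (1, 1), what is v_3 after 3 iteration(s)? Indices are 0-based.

v_3 = (19, 1)

v_0 = (1, 1).
v_1 = A·v_0 = (-5, 1).
v_2 = A·v_1 = (1, -5).
v_3 = A·v_2 = (19, 1).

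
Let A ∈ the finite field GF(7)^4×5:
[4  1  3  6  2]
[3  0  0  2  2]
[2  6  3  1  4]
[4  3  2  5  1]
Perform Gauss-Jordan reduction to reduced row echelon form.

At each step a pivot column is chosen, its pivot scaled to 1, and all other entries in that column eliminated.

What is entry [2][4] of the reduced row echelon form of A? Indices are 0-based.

[1] R0 /= 4  ⇒  (1, 2, 6, 5, 4)
     R1 -= 3·R0  ⇒  (0, 1, 3, 1, 4)
     R2 -= 2·R0  ⇒  (0, 2, 5, 5, 3)
     R3 -= 4·R0  ⇒  (0, 2, 6, 6, 6)
[2] R1 /= 1  ⇒  (0, 1, 3, 1, 4)
     R0 -= 2·R1  ⇒  (1, 0, 0, 3, 3)
     R2 -= 2·R1  ⇒  (0, 0, 6, 3, 2)
     R3 -= 2·R1  ⇒  (0, 0, 0, 4, 5)
[3] R2 /= 6  ⇒  (0, 0, 1, 4, 5)
     R1 -= 3·R2  ⇒  (0, 1, 0, 3, 3)
[4] R3 /= 4  ⇒  (0, 0, 0, 1, 3)
     R0 -= 3·R3  ⇒  (1, 0, 0, 0, 1)
     R1 -= 3·R3  ⇒  (0, 1, 0, 0, 1)
     R2 -= 4·R3  ⇒  (0, 0, 1, 0, 0)

M[2][4] = 0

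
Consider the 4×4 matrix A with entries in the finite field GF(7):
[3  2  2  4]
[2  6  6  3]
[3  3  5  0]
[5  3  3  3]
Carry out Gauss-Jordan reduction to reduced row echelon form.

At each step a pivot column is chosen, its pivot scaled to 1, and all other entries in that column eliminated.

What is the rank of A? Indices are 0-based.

rank = 4

[1] R0 /= 3  ⇒  (1, 3, 3, 6)
     R1 -= 2·R0  ⇒  (0, 0, 0, 5)
     R2 -= 3·R0  ⇒  (0, 1, 3, 3)
     R3 -= 5·R0  ⇒  (0, 2, 2, 1)
[2] R1 <-> R2
[2] R1 /= 1  ⇒  (0, 1, 3, 3)
     R0 -= 3·R1  ⇒  (1, 0, 1, 4)
     R3 -= 2·R1  ⇒  (0, 0, 3, 2)
[3] R2 <-> R3
[3] R2 /= 3  ⇒  (0, 0, 1, 3)
     R0 -= 1·R2  ⇒  (1, 0, 0, 1)
     R1 -= 3·R2  ⇒  (0, 1, 0, 1)
[4] R3 /= 5  ⇒  (0, 0, 0, 1)
     R0 -= 1·R3  ⇒  (1, 0, 0, 0)
     R1 -= 1·R3  ⇒  (0, 1, 0, 0)
     R2 -= 3·R3  ⇒  (0, 0, 1, 0)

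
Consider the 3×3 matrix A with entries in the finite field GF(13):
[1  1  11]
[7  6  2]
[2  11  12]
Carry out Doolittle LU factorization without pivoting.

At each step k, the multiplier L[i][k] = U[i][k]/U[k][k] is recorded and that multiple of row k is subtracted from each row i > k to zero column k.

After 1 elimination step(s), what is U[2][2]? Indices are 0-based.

U[2][2] = 3

[col 0] pivot 1
  R1 -= 7*R0 → (0, 12, 3)  (L[1][0] := 7)
  R2 -= 2*R0 → (0, 9, 3)  (L[2][0] := 2)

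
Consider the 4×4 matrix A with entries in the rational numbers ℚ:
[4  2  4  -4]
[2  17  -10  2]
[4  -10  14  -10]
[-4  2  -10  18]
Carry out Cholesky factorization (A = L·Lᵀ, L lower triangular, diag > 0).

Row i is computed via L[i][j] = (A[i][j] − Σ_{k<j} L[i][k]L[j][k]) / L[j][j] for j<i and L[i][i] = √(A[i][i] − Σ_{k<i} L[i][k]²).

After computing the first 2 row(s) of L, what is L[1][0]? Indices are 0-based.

L[1][0] = 1

Step 1: L[0][0] = √(4) = 2.
  L[1][0] = (2) / L[0][0] = 1.
Step 2: L[1][1] = √(16) = 4.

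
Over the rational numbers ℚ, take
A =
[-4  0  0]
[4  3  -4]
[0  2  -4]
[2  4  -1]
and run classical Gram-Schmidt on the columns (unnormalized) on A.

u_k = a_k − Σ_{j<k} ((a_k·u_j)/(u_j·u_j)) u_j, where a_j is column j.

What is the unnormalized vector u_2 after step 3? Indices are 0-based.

u_2 = (-6/23, -32/23, -56/23, 52/23)

Step 1: u_0 = a_0 = (-4, 4, 0, 2).
Step 2: u_1 = a_1 − (5/9)·u_0 = (20/9, 7/9, 2, 26/9).
Step 3: u_2 = a_2 − (-1/2)·u_0 − (-18/23)·u_1 = (-6/23, -32/23, -56/23, 52/23).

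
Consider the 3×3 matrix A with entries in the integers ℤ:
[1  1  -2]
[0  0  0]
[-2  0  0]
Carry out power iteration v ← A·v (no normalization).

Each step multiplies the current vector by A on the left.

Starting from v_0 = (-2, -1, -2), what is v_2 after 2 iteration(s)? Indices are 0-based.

v_0 = (-2, -1, -2).
v_1 = A·v_0 = (1, 0, 4).
v_2 = A·v_1 = (-7, 0, -2).

v_2 = (-7, 0, -2)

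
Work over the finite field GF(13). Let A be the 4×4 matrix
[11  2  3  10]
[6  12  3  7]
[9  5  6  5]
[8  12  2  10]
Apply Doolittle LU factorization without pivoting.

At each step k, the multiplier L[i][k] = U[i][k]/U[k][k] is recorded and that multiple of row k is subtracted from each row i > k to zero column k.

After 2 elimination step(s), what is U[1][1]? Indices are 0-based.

[col 0] pivot 11
  R1 -= 10*R0 → (0, 5, 12, 11)  (L[1][0] := 10)
  R2 -= 2*R0 → (0, 1, 0, 11)  (L[2][0] := 2)
  R3 -= 9*R0 → (0, 7, 1, 11)  (L[3][0] := 9)
[col 1] pivot 5
  R2 -= 8*R1 → (0, 0, 8, 1)  (L[2][1] := 8)
  R3 -= 4*R1 → (0, 0, 5, 6)  (L[3][1] := 4)

U[1][1] = 5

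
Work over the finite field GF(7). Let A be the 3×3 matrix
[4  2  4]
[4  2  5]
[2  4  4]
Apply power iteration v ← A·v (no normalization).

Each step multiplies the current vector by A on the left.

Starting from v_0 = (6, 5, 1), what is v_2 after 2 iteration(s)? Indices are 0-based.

v_0 = (6, 5, 1).
v_1 = A·v_0 = (3, 4, 1).
v_2 = A·v_1 = (3, 4, 5).

v_2 = (3, 4, 5)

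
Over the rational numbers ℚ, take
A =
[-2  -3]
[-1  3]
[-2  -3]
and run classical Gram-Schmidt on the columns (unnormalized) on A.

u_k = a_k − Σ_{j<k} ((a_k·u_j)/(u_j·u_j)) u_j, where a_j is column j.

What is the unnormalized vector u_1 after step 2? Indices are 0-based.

u_1 = (-1, 4, -1)

Step 1: u_0 = a_0 = (-2, -1, -2).
Step 2: u_1 = a_1 − (1)·u_0 = (-1, 4, -1).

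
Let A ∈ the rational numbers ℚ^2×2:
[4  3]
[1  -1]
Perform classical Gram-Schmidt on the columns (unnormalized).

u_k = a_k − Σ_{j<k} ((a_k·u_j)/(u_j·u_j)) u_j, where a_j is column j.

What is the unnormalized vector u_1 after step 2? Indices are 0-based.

u_1 = (7/17, -28/17)

Step 1: u_0 = a_0 = (4, 1).
Step 2: u_1 = a_1 − (11/17)·u_0 = (7/17, -28/17).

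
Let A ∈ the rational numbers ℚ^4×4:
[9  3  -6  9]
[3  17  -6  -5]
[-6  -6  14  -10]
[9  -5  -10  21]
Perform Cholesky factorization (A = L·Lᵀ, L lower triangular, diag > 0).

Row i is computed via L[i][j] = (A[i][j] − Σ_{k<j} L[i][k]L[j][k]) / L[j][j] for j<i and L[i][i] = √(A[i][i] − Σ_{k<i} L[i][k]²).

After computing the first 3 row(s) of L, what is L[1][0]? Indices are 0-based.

Step 1: L[0][0] = √(9) = 3.
  L[1][0] = (3) / L[0][0] = 1.
Step 2: L[1][1] = √(16) = 4.
  L[2][0] = (-6) / L[0][0] = -2.
  L[2][1] = (-4) / L[1][1] = -1.
Step 3: L[2][2] = √(9) = 3.

L[1][0] = 1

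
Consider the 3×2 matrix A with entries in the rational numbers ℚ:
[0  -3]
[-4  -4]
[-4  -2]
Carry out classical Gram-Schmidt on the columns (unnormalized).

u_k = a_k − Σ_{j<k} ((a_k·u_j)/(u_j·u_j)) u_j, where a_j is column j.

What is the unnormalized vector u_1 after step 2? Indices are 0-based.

u_1 = (-3, -1, 1)

Step 1: u_0 = a_0 = (0, -4, -4).
Step 2: u_1 = a_1 − (3/4)·u_0 = (-3, -1, 1).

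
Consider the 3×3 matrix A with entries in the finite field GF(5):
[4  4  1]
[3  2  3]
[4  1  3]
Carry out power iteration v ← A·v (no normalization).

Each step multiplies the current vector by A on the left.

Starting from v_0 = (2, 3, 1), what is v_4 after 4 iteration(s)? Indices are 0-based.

v_4 = (0, 3, 4)

v_0 = (2, 3, 1).
v_1 = A·v_0 = (1, 0, 4).
v_2 = A·v_1 = (3, 0, 1).
v_3 = A·v_2 = (3, 2, 0).
v_4 = A·v_3 = (0, 3, 4).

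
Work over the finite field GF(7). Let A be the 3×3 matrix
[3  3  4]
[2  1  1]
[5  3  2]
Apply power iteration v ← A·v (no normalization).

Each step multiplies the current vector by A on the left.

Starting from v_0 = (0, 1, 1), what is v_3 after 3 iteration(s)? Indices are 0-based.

v_3 = (2, 5, 1)

v_0 = (0, 1, 1).
v_1 = A·v_0 = (0, 2, 5).
v_2 = A·v_1 = (5, 0, 2).
v_3 = A·v_2 = (2, 5, 1).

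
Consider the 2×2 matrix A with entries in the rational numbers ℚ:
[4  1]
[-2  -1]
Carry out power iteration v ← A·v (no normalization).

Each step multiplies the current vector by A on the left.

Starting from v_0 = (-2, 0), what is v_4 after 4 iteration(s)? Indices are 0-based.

v_4 = (-356, 156)

v_0 = (-2, 0).
v_1 = A·v_0 = (-8, 4).
v_2 = A·v_1 = (-28, 12).
v_3 = A·v_2 = (-100, 44).
v_4 = A·v_3 = (-356, 156).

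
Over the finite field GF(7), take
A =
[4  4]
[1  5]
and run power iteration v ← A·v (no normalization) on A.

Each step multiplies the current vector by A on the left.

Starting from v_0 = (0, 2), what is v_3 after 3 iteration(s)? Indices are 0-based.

v_3 = (2, 5)

v_0 = (0, 2).
v_1 = A·v_0 = (1, 3).
v_2 = A·v_1 = (2, 2).
v_3 = A·v_2 = (2, 5).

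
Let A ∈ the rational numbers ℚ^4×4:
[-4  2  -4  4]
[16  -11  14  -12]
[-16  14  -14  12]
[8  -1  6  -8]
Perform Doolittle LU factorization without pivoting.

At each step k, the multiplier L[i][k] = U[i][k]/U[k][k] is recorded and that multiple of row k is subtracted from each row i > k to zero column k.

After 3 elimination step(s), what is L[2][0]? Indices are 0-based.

L[2][0] = 4

Step 1: pivot at (0,0) is -4.
  row1 ← row1 − (-4)·row0  ⇒  L[1][0]=-4, U row1=(0, -3, -2, 4)
  row2 ← row2 − (4)·row0  ⇒  L[2][0]=4, U row2=(0, 6, 2, -4)
  row3 ← row3 − (-2)·row0  ⇒  L[3][0]=-2, U row3=(0, 3, -2, 0)
Step 2: pivot at (1,1) is -3.
  row2 ← row2 − (-2)·row1  ⇒  L[2][1]=-2, U row2=(0, 0, -2, 4)
  row3 ← row3 − (-1)·row1  ⇒  L[3][1]=-1, U row3=(0, 0, -4, 4)
Step 3: pivot at (2,2) is -2.
  row3 ← row3 − (2)·row2  ⇒  L[3][2]=2, U row3=(0, 0, 0, -4)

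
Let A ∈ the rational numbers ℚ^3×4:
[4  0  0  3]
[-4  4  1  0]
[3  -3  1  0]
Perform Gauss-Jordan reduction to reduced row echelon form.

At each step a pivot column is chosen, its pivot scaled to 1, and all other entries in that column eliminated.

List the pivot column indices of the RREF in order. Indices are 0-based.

pivot columns: 0, 1, 2

step 1: normalize row 0 (÷4) = (1, 0, 0, 3/4)
  row 1: subtract -4×row0 = (0, 4, 1, 3)
  row 2: subtract 3×row0 = (0, -3, 1, -9/4)
step 2: normalize row 1 (÷4) = (0, 1, 1/4, 3/4)
  row 2: subtract -3×row1 = (0, 0, 7/4, 0)
step 3: normalize row 2 (÷7/4) = (0, 0, 1, 0)
  row 1: subtract 1/4×row2 = (0, 1, 0, 3/4)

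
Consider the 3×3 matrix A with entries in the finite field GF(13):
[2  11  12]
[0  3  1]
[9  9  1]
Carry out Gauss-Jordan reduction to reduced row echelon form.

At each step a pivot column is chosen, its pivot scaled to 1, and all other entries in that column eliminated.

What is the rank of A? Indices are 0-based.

rank = 3

pivot(0,0)=2: scale R0 → (1, 12, 6)
  clear (2,0): R2 −= (9)R0 → (0, 5, 12)
pivot(1,1)=3: scale R1 → (0, 1, 9)
  clear (0,1): R0 −= (12)R1 → (1, 0, 2)
  clear (2,1): R2 −= (5)R1 → (0, 0, 6)
pivot(2,2)=6: scale R2 → (0, 0, 1)
  clear (0,2): R0 −= (2)R2 → (1, 0, 0)
  clear (1,2): R1 −= (9)R2 → (0, 1, 0)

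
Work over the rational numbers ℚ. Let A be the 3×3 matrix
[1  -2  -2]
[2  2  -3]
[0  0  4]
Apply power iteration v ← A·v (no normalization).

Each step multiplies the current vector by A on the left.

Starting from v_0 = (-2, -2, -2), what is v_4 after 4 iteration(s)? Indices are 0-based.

v_0 = (-2, -2, -2).
v_1 = A·v_0 = (6, -2, -8).
v_2 = A·v_1 = (26, 32, -32).
v_3 = A·v_2 = (26, 212, -128).
v_4 = A·v_3 = (-142, 860, -512).

v_4 = (-142, 860, -512)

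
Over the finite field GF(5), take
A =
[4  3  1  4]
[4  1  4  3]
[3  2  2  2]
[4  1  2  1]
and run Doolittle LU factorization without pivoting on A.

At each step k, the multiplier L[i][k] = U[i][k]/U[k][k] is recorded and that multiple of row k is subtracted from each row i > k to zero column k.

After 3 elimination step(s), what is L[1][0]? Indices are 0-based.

L[1][0] = 1

[col 0] pivot 4
  R1 -= 1*R0 → (0, 3, 3, 4)  (L[1][0] := 1)
  R2 -= 2*R0 → (0, 1, 0, 4)  (L[2][0] := 2)
  R3 -= 1*R0 → (0, 3, 1, 2)  (L[3][0] := 1)
[col 1] pivot 3
  R2 -= 2*R1 → (0, 0, 4, 1)  (L[2][1] := 2)
  R3 -= 1*R1 → (0, 0, 3, 3)  (L[3][1] := 1)
[col 2] pivot 4
  R3 -= 2*R2 → (0, 0, 0, 1)  (L[3][2] := 2)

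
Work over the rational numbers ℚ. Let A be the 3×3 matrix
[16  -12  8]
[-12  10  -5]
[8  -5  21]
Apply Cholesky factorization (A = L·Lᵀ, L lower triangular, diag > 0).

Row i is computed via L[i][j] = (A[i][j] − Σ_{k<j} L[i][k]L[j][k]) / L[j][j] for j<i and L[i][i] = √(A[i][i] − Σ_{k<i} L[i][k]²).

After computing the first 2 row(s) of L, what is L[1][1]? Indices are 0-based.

Step 1: L[0][0] = √(16) = 4.
  L[1][0] = (-12) / L[0][0] = -3.
Step 2: L[1][1] = √(1) = 1.

L[1][1] = 1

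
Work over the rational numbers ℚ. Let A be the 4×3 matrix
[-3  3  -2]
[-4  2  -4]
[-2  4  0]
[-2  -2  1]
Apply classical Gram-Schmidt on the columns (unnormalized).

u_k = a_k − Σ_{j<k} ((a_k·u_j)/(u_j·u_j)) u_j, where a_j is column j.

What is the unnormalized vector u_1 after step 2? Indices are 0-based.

Step 1: u_0 = a_0 = (-3, -4, -2, -2).
Step 2: u_1 = a_1 − (-7/11)·u_0 = (12/11, -6/11, 30/11, -36/11).

u_1 = (12/11, -6/11, 30/11, -36/11)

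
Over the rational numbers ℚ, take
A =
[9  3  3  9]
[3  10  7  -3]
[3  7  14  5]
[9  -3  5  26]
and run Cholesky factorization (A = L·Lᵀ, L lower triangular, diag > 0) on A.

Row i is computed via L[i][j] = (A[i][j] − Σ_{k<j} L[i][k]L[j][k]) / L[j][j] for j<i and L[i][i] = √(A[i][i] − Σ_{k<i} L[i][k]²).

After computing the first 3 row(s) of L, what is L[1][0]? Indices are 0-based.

Step 1: L[0][0] = √(9) = 3.
  L[1][0] = (3) / L[0][0] = 1.
Step 2: L[1][1] = √(9) = 3.
  L[2][0] = (3) / L[0][0] = 1.
  L[2][1] = (6) / L[1][1] = 2.
Step 3: L[2][2] = √(9) = 3.

L[1][0] = 1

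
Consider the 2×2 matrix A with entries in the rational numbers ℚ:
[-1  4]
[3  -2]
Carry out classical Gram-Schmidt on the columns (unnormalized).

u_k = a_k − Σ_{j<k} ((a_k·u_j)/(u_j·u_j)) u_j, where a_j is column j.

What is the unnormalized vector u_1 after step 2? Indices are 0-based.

Step 1: u_0 = a_0 = (-1, 3).
Step 2: u_1 = a_1 − (-1)·u_0 = (3, 1).

u_1 = (3, 1)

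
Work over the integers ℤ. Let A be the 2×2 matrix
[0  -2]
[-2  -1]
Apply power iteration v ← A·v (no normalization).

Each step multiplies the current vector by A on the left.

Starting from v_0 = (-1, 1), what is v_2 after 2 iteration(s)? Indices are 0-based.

v_2 = (-2, 3)

v_0 = (-1, 1).
v_1 = A·v_0 = (-2, 1).
v_2 = A·v_1 = (-2, 3).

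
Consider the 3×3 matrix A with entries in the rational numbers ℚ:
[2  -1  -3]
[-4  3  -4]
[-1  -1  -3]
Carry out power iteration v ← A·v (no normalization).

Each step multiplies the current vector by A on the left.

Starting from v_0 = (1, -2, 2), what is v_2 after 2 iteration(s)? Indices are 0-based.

v_0 = (1, -2, 2).
v_1 = A·v_0 = (-2, -18, -5).
v_2 = A·v_1 = (29, -26, 35).

v_2 = (29, -26, 35)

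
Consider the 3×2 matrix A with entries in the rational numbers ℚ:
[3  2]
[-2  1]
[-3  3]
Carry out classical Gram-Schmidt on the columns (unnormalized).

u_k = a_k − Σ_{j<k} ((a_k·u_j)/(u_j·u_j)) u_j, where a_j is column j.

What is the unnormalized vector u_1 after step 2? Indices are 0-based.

Step 1: u_0 = a_0 = (3, -2, -3).
Step 2: u_1 = a_1 − (-5/22)·u_0 = (59/22, 6/11, 51/22).

u_1 = (59/22, 6/11, 51/22)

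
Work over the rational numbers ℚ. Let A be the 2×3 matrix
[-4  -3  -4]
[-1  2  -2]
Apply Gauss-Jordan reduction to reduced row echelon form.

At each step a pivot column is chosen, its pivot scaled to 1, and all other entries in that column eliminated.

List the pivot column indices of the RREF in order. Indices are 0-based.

[1] R0 /= -4  ⇒  (1, 3/4, 1)
     R1 -= -1·R0  ⇒  (0, 11/4, -1)
[2] R1 /= 11/4  ⇒  (0, 1, -4/11)
     R0 -= 3/4·R1  ⇒  (1, 0, 14/11)

pivot columns: 0, 1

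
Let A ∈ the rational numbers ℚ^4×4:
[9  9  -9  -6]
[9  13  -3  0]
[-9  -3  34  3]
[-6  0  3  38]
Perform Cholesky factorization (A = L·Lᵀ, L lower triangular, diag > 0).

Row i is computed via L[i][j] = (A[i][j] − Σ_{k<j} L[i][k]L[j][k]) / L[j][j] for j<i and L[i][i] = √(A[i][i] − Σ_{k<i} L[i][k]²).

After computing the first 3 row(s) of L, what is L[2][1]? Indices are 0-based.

L[2][1] = 3

Step 1: L[0][0] = √(9) = 3.
  L[1][0] = (9) / L[0][0] = 3.
Step 2: L[1][1] = √(4) = 2.
  L[2][0] = (-9) / L[0][0] = -3.
  L[2][1] = (6) / L[1][1] = 3.
Step 3: L[2][2] = √(16) = 4.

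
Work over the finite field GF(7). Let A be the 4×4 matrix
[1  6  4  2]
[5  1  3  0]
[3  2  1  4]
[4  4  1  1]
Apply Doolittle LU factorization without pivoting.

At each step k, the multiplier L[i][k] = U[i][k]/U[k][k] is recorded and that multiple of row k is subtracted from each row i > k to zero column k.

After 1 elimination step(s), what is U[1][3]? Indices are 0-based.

Step 1: pivot at (0,0) is 1.
  row1 ← row1 − (5)·row0  ⇒  L[1][0]=5, U row1=(0, 6, 4, 4)
  row2 ← row2 − (3)·row0  ⇒  L[2][0]=3, U row2=(0, 5, 3, 5)
  row3 ← row3 − (4)·row0  ⇒  L[3][0]=4, U row3=(0, 1, 6, 0)

U[1][3] = 4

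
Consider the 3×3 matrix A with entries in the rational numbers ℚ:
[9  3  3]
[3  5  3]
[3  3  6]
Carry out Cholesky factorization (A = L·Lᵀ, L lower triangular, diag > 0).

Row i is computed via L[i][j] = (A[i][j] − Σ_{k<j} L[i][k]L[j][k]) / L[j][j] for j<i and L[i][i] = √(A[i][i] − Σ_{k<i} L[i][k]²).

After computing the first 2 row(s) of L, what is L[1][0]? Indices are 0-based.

Step 1: L[0][0] = √(9) = 3.
  L[1][0] = (3) / L[0][0] = 1.
Step 2: L[1][1] = √(4) = 2.

L[1][0] = 1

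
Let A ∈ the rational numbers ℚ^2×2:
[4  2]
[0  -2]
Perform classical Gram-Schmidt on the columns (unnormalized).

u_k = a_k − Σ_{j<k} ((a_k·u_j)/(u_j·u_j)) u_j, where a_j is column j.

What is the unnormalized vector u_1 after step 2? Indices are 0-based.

Step 1: u_0 = a_0 = (4, 0).
Step 2: u_1 = a_1 − (1/2)·u_0 = (0, -2).

u_1 = (0, -2)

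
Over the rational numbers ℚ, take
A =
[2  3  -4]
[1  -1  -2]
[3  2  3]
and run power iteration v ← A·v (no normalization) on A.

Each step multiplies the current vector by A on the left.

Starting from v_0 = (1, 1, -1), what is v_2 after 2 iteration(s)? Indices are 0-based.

v_2 = (16, 3, 37)

v_0 = (1, 1, -1).
v_1 = A·v_0 = (9, 2, 2).
v_2 = A·v_1 = (16, 3, 37).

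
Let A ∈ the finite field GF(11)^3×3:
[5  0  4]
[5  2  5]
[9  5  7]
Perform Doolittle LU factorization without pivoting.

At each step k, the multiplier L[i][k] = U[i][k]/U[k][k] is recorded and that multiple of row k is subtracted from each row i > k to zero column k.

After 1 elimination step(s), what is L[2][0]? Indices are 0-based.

k=0: U[0][0]=5
  eliminate (1,0): mult=1, new row 1: (0, 2, 1); set L[1][0]=1
  eliminate (2,0): mult=4, new row 2: (0, 5, 2); set L[2][0]=4

L[2][0] = 4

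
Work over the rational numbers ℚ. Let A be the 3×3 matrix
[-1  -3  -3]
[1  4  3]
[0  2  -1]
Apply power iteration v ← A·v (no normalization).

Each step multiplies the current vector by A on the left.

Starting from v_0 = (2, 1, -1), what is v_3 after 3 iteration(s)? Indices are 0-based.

v_0 = (2, 1, -1).
v_1 = A·v_0 = (-2, 3, 3).
v_2 = A·v_1 = (-16, 19, 3).
v_3 = A·v_2 = (-50, 69, 35).

v_3 = (-50, 69, 35)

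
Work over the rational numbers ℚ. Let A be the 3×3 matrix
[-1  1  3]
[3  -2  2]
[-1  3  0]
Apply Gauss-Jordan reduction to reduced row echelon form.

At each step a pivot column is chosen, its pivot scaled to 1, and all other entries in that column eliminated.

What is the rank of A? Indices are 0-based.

rank = 3

[1] R0 /= -1  ⇒  (1, -1, -3)
     R1 -= 3·R0  ⇒  (0, 1, 11)
     R2 -= -1·R0  ⇒  (0, 2, -3)
[2] R1 /= 1  ⇒  (0, 1, 11)
     R0 -= -1·R1  ⇒  (1, 0, 8)
     R2 -= 2·R1  ⇒  (0, 0, -25)
[3] R2 /= -25  ⇒  (0, 0, 1)
     R0 -= 8·R2  ⇒  (1, 0, 0)
     R1 -= 11·R2  ⇒  (0, 1, 0)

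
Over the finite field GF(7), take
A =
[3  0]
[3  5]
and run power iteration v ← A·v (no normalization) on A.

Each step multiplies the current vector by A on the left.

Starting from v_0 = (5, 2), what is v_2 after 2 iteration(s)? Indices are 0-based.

v_2 = (3, 2)

v_0 = (5, 2).
v_1 = A·v_0 = (1, 4).
v_2 = A·v_1 = (3, 2).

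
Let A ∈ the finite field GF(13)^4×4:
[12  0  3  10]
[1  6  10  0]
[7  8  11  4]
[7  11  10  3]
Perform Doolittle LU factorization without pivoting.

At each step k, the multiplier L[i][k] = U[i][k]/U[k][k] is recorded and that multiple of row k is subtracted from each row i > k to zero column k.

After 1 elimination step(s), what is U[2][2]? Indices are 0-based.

U[2][2] = 6

Step 1: pivot at (0,0) is 12.
  row1 ← row1 − (12)·row0  ⇒  L[1][0]=12, U row1=(0, 6, 0, 10)
  row2 ← row2 − (6)·row0  ⇒  L[2][0]=6, U row2=(0, 8, 6, 9)
  row3 ← row3 − (6)·row0  ⇒  L[3][0]=6, U row3=(0, 11, 5, 8)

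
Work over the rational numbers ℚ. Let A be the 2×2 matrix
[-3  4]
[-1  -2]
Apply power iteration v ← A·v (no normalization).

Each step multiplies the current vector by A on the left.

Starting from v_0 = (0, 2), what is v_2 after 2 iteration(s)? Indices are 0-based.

v_2 = (-40, 0)

v_0 = (0, 2).
v_1 = A·v_0 = (8, -4).
v_2 = A·v_1 = (-40, 0).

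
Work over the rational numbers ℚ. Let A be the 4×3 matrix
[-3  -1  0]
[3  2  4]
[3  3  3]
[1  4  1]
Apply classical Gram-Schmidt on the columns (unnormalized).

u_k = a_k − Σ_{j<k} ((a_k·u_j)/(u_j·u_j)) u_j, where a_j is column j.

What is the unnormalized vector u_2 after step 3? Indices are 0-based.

Step 1: u_0 = a_0 = (-3, 3, 3, 1).
Step 2: u_1 = a_1 − (11/14)·u_0 = (19/14, -5/14, 9/14, 45/14).
Step 3: u_2 = a_2 − (11/14)·u_0 − (26/89)·u_1 = (349/178, 311/178, 81/178, -129/178).

u_2 = (349/178, 311/178, 81/178, -129/178)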